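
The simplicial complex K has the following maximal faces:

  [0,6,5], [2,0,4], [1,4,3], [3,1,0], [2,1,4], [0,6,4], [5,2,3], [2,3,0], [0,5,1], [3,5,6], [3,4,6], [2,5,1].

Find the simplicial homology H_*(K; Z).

We work with the vertex ordering 0 < 1 < 2 < 3 < 4 < 5 < 6. The simplices of K, each written with vertices in increasing order, are:

  0-simplices (7): [0], [1], [2], [3], [4], [5], [6]
  1-simplices (18): [0,1], [0,2], [0,3], [0,4], [0,5], [0,6], [1,2], [1,3], [1,4], [1,5], [2,3], [2,4], [2,5], [3,4], [3,5], [3,6], [4,6], [5,6]
  2-simplices (12): [0,1,3], [0,1,5], [0,2,3], [0,2,4], [0,4,6], [0,5,6], [1,2,4], [1,2,5], [1,3,4], [2,3,5], [3,4,6], [3,5,6]

Hence C_0 ≅ Z^7, C_1 ≅ Z^18, C_2 ≅ Z^12.

The boundary map ∂_1: C_1 → C_0 is given by ∂[p,q] = [q] − [p].
The 7×18 boundary matrix has rank 6 and Smith normal form diag(1,1,1,1,1,1).

The boundary map ∂_2: C_2 → C_1 maps a triangle to the signed sum of its edges. For instance
  ∂[1,3,4] = [3,4] − [1,4] + [1,3],
  ∂[2,3,5] = [3,5] − [2,5] + [2,3].
The resulting 18×12 matrix has rank 12, and its Smith normal form has invariant factors (1,1,1,1,1,1,1,1,1,1,1,2).

From H_k ≅ ker(∂_k) / im(∂_{k+1}) we obtain:

  H_0: rank C_0 − rank ∂_1 = 7 − 6 = 1, and the invariant factors of ∂_1 are all 1, so H_0 ≅ Z.
  H_1: rank ker ∂_1 − rank ∂_2 = (18 − 6) − 12 = 0, and ∂_2 has invariant factor 2 > 1, so H_1 ≅ Z/2.
  H_2: rank ker ∂_2 − rank ∂_3 = (12 − 12) − 0 = 0, and there is no ∂_3, so H_2 ≅ 0.

As a check, the Euler characteristic is 7 − 18 + 12 = 1, which agrees with 1 − 0 + 0 = 1.

H_0 = Z,  H_1 = Z/2,  H_2 = 0.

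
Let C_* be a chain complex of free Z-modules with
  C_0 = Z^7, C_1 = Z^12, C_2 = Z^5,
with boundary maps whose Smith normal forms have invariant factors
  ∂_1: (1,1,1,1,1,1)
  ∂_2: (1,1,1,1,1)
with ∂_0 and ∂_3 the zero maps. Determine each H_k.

H_0 ≅ Z,  H_1 ≅ Z,  H_2 = 0.

H_0: b_0 = 7 − 0 − 6 = 1; torsion from ∂_1 factors > 1: none. So H_0 ≅ Z.
H_1: b_1 = 12 − 6 − 5 = 1; torsion from ∂_2 factors > 1: none. So H_1 ≅ Z.
H_2: b_2 = 5 − 5 − 0 = 0; torsion from ∂_3 factors > 1: none. So H_2 ≅ 0.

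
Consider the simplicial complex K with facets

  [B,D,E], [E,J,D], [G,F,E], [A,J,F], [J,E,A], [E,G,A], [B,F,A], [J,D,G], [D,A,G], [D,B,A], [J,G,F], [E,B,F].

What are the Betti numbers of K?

Fix the vertex order A < B < D < E < F < G < J and write every simplex with vertices in increasing order. Then dim K = 2 and the simplices of K are:

  0-simplices (7): A, B, D, E, F, G, J
  1-simplices (18): AB, AD, AE, AF, AG, AJ, BD, BE, BF, DE, DG, DJ, EF, EG, EJ, FG, FJ, GJ
  2-simplices (12): ABD, ABF, ADG, AEG, AEJ, AFJ, BDE, BEF, DEJ, DGJ, EFG, FGJ

giving chain groups C_0 ≅ Z^7, C_1 ≅ Z^18, C_2 ≅ Z^12.

∂_1: C_1 → C_0 is given by ∂[p,q] = [q] − [p].
The 7×18 boundary matrix has rank 6 and Smith normal form diag(1,1,1,1,1,1).

∂_2: C_2 → C_1 acts by ∂[p,q,r] = [q,r] − [p,r] + [p,q]. For instance
  ∂BDE = DE − BE + BD,
  ∂BEF = EF − BF + BE.
The 18×12 boundary matrix has rank 12 and Smith normal form diag(1,1,1,1,1,1,1,1,1,1,1,2).

Reading off H_k = ker ∂_k / im ∂_{k+1}:

  H_0: rank C_0 − rank ∂_1 = 7 − 6 = 1, and the invariant factors of ∂_1 are all 1, so H_0 = Z.
  H_1: rank ker ∂_1 − rank ∂_2 = (18 − 6) − 12 = 0, and ∂_2 has invariant factor 2 > 1, so H_1 = Z/2Z.
  H_2: rank ker ∂_2 − rank ∂_3 = (12 − 12) − 0 = 0, and there is no ∂_3, so H_2 = 0.

As a check, the Euler characteristic is 7 − 18 + 12 = 1, which agrees with 1 − 0 + 0 = 1.

Hence the Betti numbers are b_0 = 1, b_1 = 0, b_2 = 0.

b_0 = 1, b_1 = 0, b_2 = 0.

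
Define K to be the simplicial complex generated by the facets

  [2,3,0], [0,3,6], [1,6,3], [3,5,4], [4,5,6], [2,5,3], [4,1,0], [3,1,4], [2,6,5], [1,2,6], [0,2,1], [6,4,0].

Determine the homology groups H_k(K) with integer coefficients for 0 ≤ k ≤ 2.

H_0 = Z,  H_1 = Z/2Z,  H_2 = 0.

We work with the vertex ordering 0 < 1 < 2 < 3 < 4 < 5 < 6. The simplices of K, each written with vertices in increasing order, are:

  0-simplices (7): [0], [1], [2], [3], [4], [5], [6]
  1-simplices (18): [0,1], [0,2], [0,3], [0,4], [0,6], [1,2], [1,3], [1,4], [1,6], [2,3], [2,5], [2,6], [3,4], [3,5], [3,6], [4,5], [4,6], [5,6]
  2-simplices (12): [0,1,2], [0,1,4], [0,2,3], [0,3,6], [0,4,6], [1,2,6], [1,3,4], [1,3,6], [2,3,5], [2,5,6], [3,4,5], [4,5,6]

Hence C_0 ≅ Z^7, C_1 ≅ Z^18, C_2 ≅ Z^12.

∂_1: C_1 → C_0 maps an edge to its endpoints' difference, ∂[p,q] = q − p. For instance
  ∂[0,6] = [6] − [0].
As a 7×18 matrix over Z this has rank 6, with invariant factors (1,1,1,1,1,1).

∂_2: C_2 → C_1 sends each 2-simplex [p,q,r] to [q,r] − [p,r] + [p,q]. For instance
  ∂[0,1,2] = [1,2] − [0,2] + [0,1],
  ∂[0,3,6] = [3,6] − [0,6] + [0,3].
The resulting 18×12 matrix has rank 12, and its Smith normal form has invariant factors (1,1,1,1,1,1,1,1,1,1,1,2).

Computing H_k = (kernel of ∂_k) / (image of ∂_{k+1}):

  H_0: rank C_0 − rank ∂_1 = 7 − 6 = 1, and the invariant factors of ∂_1 are all 1, so H_0 = Z.
  H_1: rank ker ∂_1 − rank ∂_2 = (18 − 6) − 12 = 0, and ∂_2 has invariant factor 2 > 1, so H_1 = Z/2Z.
  H_2: rank ker ∂_2 − rank ∂_3 = (12 − 12) − 0 = 0, and there is no ∂_3, so H_2 = 0.

(K is a triangulation of the real projective plane RP^2.)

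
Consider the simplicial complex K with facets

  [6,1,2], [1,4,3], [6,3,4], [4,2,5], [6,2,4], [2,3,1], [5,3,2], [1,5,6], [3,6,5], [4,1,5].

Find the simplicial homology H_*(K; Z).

H_0 = Z,  H_1 = Z/2,  H_2 = 0.

We work with the vertex ordering 1 < 2 < 3 < 4 < 5 < 6. The simplices of K, each written with vertices in increasing order, are:

  0-simplices (6): [1], [2], [3], [4], [5], [6]
  1-simplices (15): [1,2], [1,3], [1,4], [1,5], [1,6], [2,3], [2,4], [2,5], [2,6], [3,4], [3,5], [3,6], [4,5], [4,6], [5,6]
  2-simplices (10): [1,2,3], [1,2,6], [1,3,4], [1,4,5], [1,5,6], [2,3,5], [2,4,5], [2,4,6], [3,4,6], [3,5,6]

giving chain groups C_0 ≅ Z^6, C_1 ≅ Z^15, C_2 ≅ Z^10.

Boundary ∂_1: C_1 → C_0 is given by ∂[p,q] = [q] − [p]. For instance
  ∂[1,6] = [6] − [1].
This gives a 6×15 integer matrix of rank 5; reducing to Smith normal form yields diagonal entries (1,1,1,1,1).

∂_2: C_2 → C_1 maps a triangle to the signed sum of its edges. For instance
  ∂[1,3,4] = [3,4] − [1,4] + [1,3],
  ∂[1,5,6] = [5,6] − [1,6] + [1,5].
As a 15×10 matrix over Z this has rank 10, with invariant factors (1,1,1,1,1,1,1,1,1,2).

From H_k ≅ ker(∂_k) / im(∂_{k+1}) we obtain:

  H_0: rank C_0 − rank ∂_1 = 6 − 5 = 1, and the invariant factors of ∂_1 are all 1, so H_0 = Z.
  H_1: rank ker ∂_1 − rank ∂_2 = (15 − 5) − 10 = 0, and ∂_2 has invariant factor 2 > 1, so H_1 = Z/2.
  H_2: rank ker ∂_2 − rank ∂_3 = (10 − 10) − 0 = 0, and there is no ∂_3, so H_2 = 0.

As a check, the Euler characteristic is 6 − 15 + 10 = 1, which agrees with 1 − 0 + 0 = 1.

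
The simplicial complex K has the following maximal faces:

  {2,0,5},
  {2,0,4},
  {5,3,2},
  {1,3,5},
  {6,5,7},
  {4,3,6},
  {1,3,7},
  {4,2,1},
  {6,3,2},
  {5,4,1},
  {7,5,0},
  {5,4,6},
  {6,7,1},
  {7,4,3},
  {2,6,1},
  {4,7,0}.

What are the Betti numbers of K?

Take the total order 0 < 1 < 2 < 3 < 4 < 5 < 6 < 7 on the vertex set. Then K (dimension 2) consists of the simplices:

  0-simplices (8): [0], [1], [2], [3], [4], [5], [6], [7]
  1-simplices (24): (24 of them)
  2-simplices (16): [0,2,4], [0,2,5], [0,4,7], [0,5,7], [1,2,4], [1,2,6], [1,3,5], [1,3,7], [1,4,5], [1,6,7], [2,3,5], [2,3,6], [3,4,6], [3,4,7], [4,5,6], [5,6,7]

so the chain groups are C_0 ≅ Z^8, C_1 ≅ Z^24, C_2 ≅ Z^16.

The boundary map ∂_1: C_1 → C_0 sends each edge [p,q] (with p < q) to q − p.
The 8×24 boundary matrix has rank 7 and Smith normal form diag(1,1,1,1,1,1,1).

The boundary map ∂_2: C_2 → C_1 acts by ∂[p,q,r] = [q,r] − [p,r] + [p,q]. For instance
  ∂[2,3,6] = [3,6] − [2,6] + [2,3],
  ∂[5,6,7] = [6,7] − [5,7] + [5,6].
As a 24×16 matrix over Z this has rank 15, with invariant factors (1,1,1,1,1,1,1,1,1,1,1,1,1,1,1).

From H_k ≅ ker(∂_k) / im(∂_{k+1}) we obtain:

  H_0: rank C_0 − rank ∂_1 = 8 − 7 = 1, and the invariant factors of ∂_1 are all 1, so H_0 ≅ Z.
  H_1: rank ker ∂_1 − rank ∂_2 = (24 − 7) − 15 = 2, and the invariant factors of ∂_2 are all 1, so H_1 ≅ Z^2.
  H_2: rank ker ∂_2 − rank ∂_3 = (16 − 15) − 0 = 1, and there is no ∂_3, so H_2 ≅ Z.

As a check, the Euler characteristic is 8 − 24 + 16 = 0, which agrees with 1 − 2 + 1 = 0.

Hence the Betti numbers are b_0 = 1, b_1 = 2, b_2 = 1.

b_0 = 1, b_1 = 2, b_2 = 1.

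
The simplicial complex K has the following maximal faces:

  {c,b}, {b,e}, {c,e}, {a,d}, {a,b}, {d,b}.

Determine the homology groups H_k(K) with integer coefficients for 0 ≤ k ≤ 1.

Order the vertices as a < b < c < d < e. Listing each simplex with vertices in this order, K has dimension 1 with simplices:

  0-simplices (5): a, b, c, d, e
  1-simplices (6): ab, ad, bc, bd, be, ce

so the chain groups are C_0 ≅ Z^5, C_1 ≅ Z^6.

∂_1: C_1 → C_0 is given by ∂[p,q] = [q] − [p]. For instance
  ∂ab = b − a.
The resulting 5×6 matrix has rank 4, and its Smith normal form has invariant factors (1,1,1,1).

Now H_k = ker ∂_k / im ∂_{k+1}, so:

  H_0: rank C_0 − rank ∂_1 = 5 − 4 = 1, and the invariant factors of ∂_1 are all 1, so H_0 = Z.
  H_1: rank ker ∂_1 − rank ∂_2 = (6 − 4) − 0 = 2, and there is no ∂_2, so H_1 = Z^2.

H_0 = Z,  H_1 = Z^2.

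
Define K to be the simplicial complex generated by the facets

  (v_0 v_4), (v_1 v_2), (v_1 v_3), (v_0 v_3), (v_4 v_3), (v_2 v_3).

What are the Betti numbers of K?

We work with the vertex ordering v_0 < v_1 < v_2 < v_3 < v_4. The simplices of K, each written with vertices in increasing order, are:

  0-simplices (5): [v_0], [v_1], [v_2], [v_3], [v_4]
  1-simplices (6): [v_0,v_3], [v_0,v_4], [v_1,v_2], [v_1,v_3], [v_2,v_3], [v_3,v_4]

giving chain groups C_0 ≅ Z^5, C_1 ≅ Z^6.

Boundary ∂_1: C_1 → C_0 maps an edge to its endpoints' difference, ∂[p,q] = q − p.
The resulting 5×6 matrix has rank 4, and its Smith normal form has invariant factors (1,1,1,1).

From H_k ≅ ker(∂_k) / im(∂_{k+1}) we obtain:

  H_0: rank C_0 − rank ∂_1 = 5 − 4 = 1, and the invariant factors of ∂_1 are all 1, so H_0 ≅ Z.
  H_1: rank ker ∂_1 − rank ∂_2 = (6 − 4) − 0 = 2, and there is no ∂_2, so H_1 ≅ Z^2.

(K is a triangulation of a wedge of 2 circles.)

Hence the Betti numbers are b_0 = 1, b_1 = 2.

b_0 = 1, b_1 = 2.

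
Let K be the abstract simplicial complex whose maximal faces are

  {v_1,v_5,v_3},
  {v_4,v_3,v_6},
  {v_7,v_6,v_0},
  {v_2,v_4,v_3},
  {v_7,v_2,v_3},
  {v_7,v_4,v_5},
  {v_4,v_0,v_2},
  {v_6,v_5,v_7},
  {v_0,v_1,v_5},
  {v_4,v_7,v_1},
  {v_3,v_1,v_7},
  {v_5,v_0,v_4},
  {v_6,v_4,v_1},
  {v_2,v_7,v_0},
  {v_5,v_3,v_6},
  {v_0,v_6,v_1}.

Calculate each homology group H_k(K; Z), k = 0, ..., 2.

H_0 = Z,  H_1 = Z^2,  H_2 = Z.

Take the total order v_0 < v_1 < v_2 < v_3 < v_4 < v_5 < v_6 < v_7 on the vertex set. Then K (dimension 2) consists of the simplices:

  0-simplices (8): [v_0], [v_1], [v_2], [v_3], [v_4], [v_5], [v_6], [v_7]
  1-simplices (24): (24 of them)
  2-simplices (16): (16 of them)

so the chain groups are C_0 ≅ Z^8, C_1 ≅ Z^24, C_2 ≅ Z^16.

Boundary ∂_1: C_1 → C_0 maps an edge to its endpoints' difference, ∂[p,q] = q − p. For instance
  ∂[v_4,v_6] = [v_6] − [v_4].
The resulting 8×24 matrix has rank 7, and its Smith normal form has invariant factors (1,1,1,1,1,1,1).

∂_2: C_2 → C_1 maps a triangle to the signed sum of its edges. For instance
  ∂[v_0,v_4,v_5] = [v_4,v_5] − [v_0,v_5] + [v_0,v_4],
  ∂[v_1,v_4,v_6] = [v_4,v_6] − [v_1,v_6] + [v_1,v_4].
The 24×16 boundary matrix has rank 15 and Smith normal form diag(1,1,1,1,1,1,1,1,1,1,1,1,1,1,1).

Computing H_k = (kernel of ∂_k) / (image of ∂_{k+1}):

  H_0: rank C_0 − rank ∂_1 = 8 − 7 = 1, and the invariant factors of ∂_1 are all 1, so H_0 = Z.
  H_1: rank ker ∂_1 − rank ∂_2 = (24 − 7) − 15 = 2, and the invariant factors of ∂_2 are all 1, so H_1 = Z^2.
  H_2: rank ker ∂_2 − rank ∂_3 = (16 − 15) − 0 = 1, and there is no ∂_3, so H_2 = Z.

As a check, the Euler characteristic is 8 − 24 + 16 = 0, which agrees with 1 − 2 + 1 = 0.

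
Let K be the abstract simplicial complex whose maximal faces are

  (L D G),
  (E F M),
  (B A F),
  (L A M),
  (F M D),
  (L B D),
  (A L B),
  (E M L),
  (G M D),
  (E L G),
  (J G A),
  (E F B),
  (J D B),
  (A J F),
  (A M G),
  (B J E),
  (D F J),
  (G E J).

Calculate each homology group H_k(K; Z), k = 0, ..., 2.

H_0 ≅ Z,  H_1 ≅ Z × Z/2,  H_2 = 0.

K has 9 vertices, 27 edges, 18 triangles.
rank ∂_0 = 0, rank ∂_1 = 8 ⇒ b_0 = 9 − 0 − 8 = 1; all invariant factors of ∂_1 are 1 so no torsion. So H_0 = Z.
rank ∂_1 = 8, rank ∂_2 = 18 ⇒ b_1 = 27 − 8 − 18 = 1; ∂_2 has invariant factor(s) [2] giving torsion. So H_1 = Z × Z/2.
rank ∂_2 = 18, rank ∂_3 = 0 ⇒ b_2 = 18 − 18 − 0 = 0. So H_2 = 0.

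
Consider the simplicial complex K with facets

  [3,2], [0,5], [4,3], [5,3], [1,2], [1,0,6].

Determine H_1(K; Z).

H_1 ≅ Z.

Fix the vertex order 0 < 1 < 2 < 3 < 4 < 5 < 6 and write every simplex with vertices in increasing order. Then dim K = 2 and the simplices of K are:

  0-simplices (7): [0], [1], [2], [3], [4], [5], [6]
  1-simplices (8): [0,1], [0,5], [0,6], [1,2], [1,6], [2,3], [3,4], [3,5]
  2-simplices (1): [0,1,6]

so the chain groups are C_0 ≅ Z^7, C_1 ≅ Z^8, C_2 ≅ Z^1.

∂_1: C_1 → C_0 is given by ∂[p,q] = [q] − [p]. For instance
  ∂[0,1] = [1] − [0].
This gives a 7×8 integer matrix of rank 6; reducing to Smith normal form yields diagonal entries (1,1,1,1,1,1).

∂_2: C_2 → C_1 maps a triangle to the signed sum of its edges. For instance
  ∂[0,1,6] = [1,6] − [0,6] + [0,1].
The 8×1 boundary matrix has rank 1 and Smith normal form diag(1).

From H_k ≅ ker(∂_k) / im(∂_{k+1}) we obtain:

  H_1: rank ker ∂_1 − rank ∂_2 = (8 − 6) − 1 = 1, and the invariant factors of ∂_2 are all 1, so H_1 ≅ Z.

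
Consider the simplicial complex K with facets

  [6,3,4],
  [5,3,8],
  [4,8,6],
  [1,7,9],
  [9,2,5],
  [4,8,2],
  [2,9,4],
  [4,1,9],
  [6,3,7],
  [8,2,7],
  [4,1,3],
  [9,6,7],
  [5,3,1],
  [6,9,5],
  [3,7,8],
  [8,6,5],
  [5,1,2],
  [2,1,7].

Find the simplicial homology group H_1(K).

We work with the vertex ordering 1 < 2 < 3 < 4 < 5 < 6 < 7 < 8 < 9. The simplices of K, each written with vertices in increasing order, are:

  0-simplices (9): [1], [2], [3], [4], [5], [6], [7], [8], [9]
  1-simplices (27): (27 of them)
  2-simplices (18): [1,2,5], [1,2,7], [1,3,4], [1,3,5], [1,4,9], [1,7,9], [2,4,8], [2,4,9], [2,5,9], [2,7,8], [3,4,6], [3,5,8], [3,6,7], [3,7,8], [4,6,8], [5,6,8], [5,6,9], [6,7,9]

so the chain groups are C_0 ≅ Z^9, C_1 ≅ Z^27, C_2 ≅ Z^18.

∂_1: C_1 → C_0 maps an edge to its endpoints' difference, ∂[p,q] = q − p.
The 9×27 boundary matrix has rank 8 and Smith normal form diag(1,1,1,1,1,1,1,1).

Boundary ∂_2: C_2 → C_1 acts by ∂[p,q,r] = [q,r] − [p,r] + [p,q]. For instance
  ∂[5,6,9] = [6,9] − [5,9] + [5,6],
  ∂[2,5,9] = [5,9] − [2,9] + [2,5].
This gives a 27×18 integer matrix of rank 18; reducing to Smith normal form yields diagonal entries (1,1,1,1,1,1,1,1,1,1,1,1,1,1,1,1,1,2).

Reading off H_k = ker ∂_k / im ∂_{k+1}:

  H_1: rank ker ∂_1 − rank ∂_2 = (27 − 8) − 18 = 1, and ∂_2 has invariant factor 2 > 1, so H_1 = Z × Z/2.

(K is a triangulation of the Klein bottle.)

H_1 ≅ Z × Z/2.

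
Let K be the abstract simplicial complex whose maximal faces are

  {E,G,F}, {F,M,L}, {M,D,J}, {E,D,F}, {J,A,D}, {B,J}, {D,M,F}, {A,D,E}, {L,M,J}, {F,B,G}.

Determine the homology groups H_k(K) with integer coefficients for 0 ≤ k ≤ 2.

H_0 = Z,  H_1 = Z,  H_2 = 0.

Take the total order A < B < D < E < F < G < J < L < M on the vertex set. Then K (dimension 2) consists of the simplices:

  0-simplices (9): A, B, D, E, F, G, J, L, M
  1-simplices (18): AD, AE, AJ, BF, BG, BJ, DE, DF, DJ, DM, EF, EG, FG, FL, FM, JL, JM, LM
  2-simplices (9): ADE, ADJ, BFG, DEF, DFM, DJM, EFG, FLM, JLM

giving chain groups C_0 ≅ Z^9, C_1 ≅ Z^18, C_2 ≅ Z^9.

Boundary ∂_1: C_1 → C_0 sends each edge [p,q] (with p < q) to q − p.
The resulting 9×18 matrix has rank 8, and its Smith normal form has invariant factors (1,1,1,1,1,1,1,1).

The boundary map ∂_2: C_2 → C_1 sends each 2-simplex [p,q,r] to [q,r] − [p,r] + [p,q]. For instance
  ∂FLM = LM − FM + FL,
  ∂DFM = FM − DM + DF.
The 18×9 boundary matrix has rank 9 and Smith normal form diag(1,1,1,1,1,1,1,1,1).

Now H_k = ker ∂_k / im ∂_{k+1}, so:

  H_0: rank C_0 − rank ∂_1 = 9 − 8 = 1, and the invariant factors of ∂_1 are all 1, so H_0 ≅ Z.
  H_1: rank ker ∂_1 − rank ∂_2 = (18 − 8) − 9 = 1, and the invariant factors of ∂_2 are all 1, so H_1 ≅ Z.
  H_2: rank ker ∂_2 − rank ∂_3 = (9 − 9) − 0 = 0, and there is no ∂_3, so H_2 ≅ 0.

As a check, the Euler characteristic is 9 − 18 + 9 = 0, which agrees with 1 − 1 + 0 = 0.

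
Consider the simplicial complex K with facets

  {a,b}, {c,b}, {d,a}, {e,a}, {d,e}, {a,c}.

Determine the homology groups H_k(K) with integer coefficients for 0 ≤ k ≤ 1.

Order the vertices as a < b < c < d < e. Listing each simplex with vertices in this order, K has dimension 1 with simplices:

  0-simplices (5): a, b, c, d, e
  1-simplices (6): ab, ac, ad, ae, bc, de

so the chain groups are C_0 ≅ Z^5, C_1 ≅ Z^6.

∂_1: C_1 → C_0 is given by ∂[p,q] = [q] − [p].
The resulting 5×6 matrix has rank 4, and its Smith normal form has invariant factors (1,1,1,1).

Reading off H_k = ker ∂_k / im ∂_{k+1}:

  H_0: rank C_0 − rank ∂_1 = 5 − 4 = 1, and the invariant factors of ∂_1 are all 1, so H_0 = Z.
  H_1: rank ker ∂_1 − rank ∂_2 = (6 − 4) − 0 = 2, and there is no ∂_2, so H_1 = Z^2.

As a check, the Euler characteristic is 5 − 6 = -1, which agrees with 1 − 2 = -1.
(K is a triangulation of a wedge of 2 circles.)

H_0 ≅ Z,  H_1 ≅ Z^2.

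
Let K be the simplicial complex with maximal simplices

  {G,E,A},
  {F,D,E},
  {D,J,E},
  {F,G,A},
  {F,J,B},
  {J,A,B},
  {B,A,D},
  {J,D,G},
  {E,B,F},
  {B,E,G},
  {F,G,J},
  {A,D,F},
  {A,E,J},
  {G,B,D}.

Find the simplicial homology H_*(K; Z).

H_0 ≅ Z,  H_1 ≅ Z^2,  H_2 ≅ Z.

Order the vertices as A < B < D < E < F < G < J. Listing each simplex with vertices in this order, K has dimension 2 with simplices:

  0-simplices (7): A, B, D, E, F, G, J
  1-simplices (21): AB, AD, AE, AF, AG, AJ, BD, BE, BF, BG, BJ, DE, DF, DG, DJ, EF, EG, EJ, FG, FJ, GJ
  2-simplices (14): ABD, ABJ, ADF, AEG, AEJ, AFG, BDG, BEF, BEG, BFJ, DEF, DEJ, DGJ, FGJ

Hence C_0 ≅ Z^7, C_1 ≅ Z^21, C_2 ≅ Z^14.

∂_1: C_1 → C_0 sends each edge [p,q] (with p < q) to q − p. For instance
  ∂AF = F − A.
This gives a 7×21 integer matrix of rank 6; reducing to Smith normal form yields diagonal entries (1,1,1,1,1,1).

The boundary map ∂_2: C_2 → C_1 sends each 2-simplex [p,q,r] to [q,r] − [p,r] + [p,q]. For instance
  ∂DGJ = GJ − DJ + DG,
  ∂AEJ = EJ − AJ + AE.
The 21×14 boundary matrix has rank 13 and Smith normal form diag(1,1,1,1,1,1,1,1,1,1,1,1,1).

Now H_k = ker ∂_k / im ∂_{k+1}, so:

  H_0: rank C_0 − rank ∂_1 = 7 − 6 = 1, and the invariant factors of ∂_1 are all 1, so H_0 ≅ Z.
  H_1: rank ker ∂_1 − rank ∂_2 = (21 − 6) − 13 = 2, and the invariant factors of ∂_2 are all 1, so H_1 ≅ Z^2.
  H_2: rank ker ∂_2 − rank ∂_3 = (14 − 13) − 0 = 1, and there is no ∂_3, so H_2 ≅ Z.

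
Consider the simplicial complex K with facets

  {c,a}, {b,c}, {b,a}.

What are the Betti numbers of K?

b_0 = 1, b_1 = 1.

Order the vertices as a < b < c. Listing each simplex with vertices in this order, K has dimension 1 with simplices:

  0-simplices (3): a, b, c
  1-simplices (3): ab, ac, bc

giving chain groups C_0 ≅ Z^3, C_1 ≅ Z^3.

The boundary map ∂_1: C_1 → C_0 is given by ∂[p,q] = [q] − [p].
The resulting 3×3 matrix has rank 2, and its Smith normal form has invariant factors (1,1).

Now H_k = ker ∂_k / im ∂_{k+1}, so:

  H_0: rank C_0 − rank ∂_1 = 3 − 2 = 1, and the invariant factors of ∂_1 are all 1, so H_0 ≅ Z.
  H_1: rank ker ∂_1 − rank ∂_2 = (3 − 2) − 0 = 1, and there is no ∂_2, so H_1 ≅ Z.

As a check, the Euler characteristic is 3 − 3 = 0, which agrees with 1 − 1 = 0.

Hence the Betti numbers are b_0 = 1, b_1 = 1.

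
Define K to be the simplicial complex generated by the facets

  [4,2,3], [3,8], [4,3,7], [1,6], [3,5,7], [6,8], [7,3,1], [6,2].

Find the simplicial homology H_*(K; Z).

H_0 = Z,  H_1 = Z^2,  H_2 = 0.

Take the total order 1 < 2 < 3 < 4 < 5 < 6 < 7 < 8 on the vertex set. Then K (dimension 2) consists of the simplices:

  0-simplices (8): [1], [2], [3], [4], [5], [6], [7], [8]
  1-simplices (13): [1,3], [1,6], [1,7], [2,3], [2,4], [2,6], [3,4], [3,5], [3,7], [3,8], [4,7], [5,7], [6,8]
  2-simplices (4): [1,3,7], [2,3,4], [3,4,7], [3,5,7]

Hence C_0 ≅ Z^8, C_1 ≅ Z^13, C_2 ≅ Z^4.

∂_1: C_1 → C_0 maps an edge to its endpoints' difference, ∂[p,q] = q − p.
As a 8×13 matrix over Z this has rank 7, with invariant factors (1,1,1,1,1,1,1).

∂_2: C_2 → C_1 acts by ∂[p,q,r] = [q,r] − [p,r] + [p,q]. For instance
  ∂[3,4,7] = [4,7] − [3,7] + [3,4],
  ∂[2,3,4] = [3,4] − [2,4] + [2,3].
The 13×4 boundary matrix has rank 4 and Smith normal form diag(1,1,1,1).

Reading off H_k = ker ∂_k / im ∂_{k+1}:

  H_0: rank C_0 − rank ∂_1 = 8 − 7 = 1, and the invariant factors of ∂_1 are all 1, so H_0 ≅ Z.
  H_1: rank ker ∂_1 − rank ∂_2 = (13 − 7) − 4 = 2, and the invariant factors of ∂_2 are all 1, so H_1 ≅ Z^2.
  H_2: rank ker ∂_2 − rank ∂_3 = (4 − 4) − 0 = 0, and there is no ∂_3, so H_2 ≅ 0.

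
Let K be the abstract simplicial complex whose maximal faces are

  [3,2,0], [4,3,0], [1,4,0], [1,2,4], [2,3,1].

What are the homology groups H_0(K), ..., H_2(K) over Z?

K has 5 vertices, 10 edges, 5 triangles.
rank ∂_0 = 0, rank ∂_1 = 4 ⇒ b_0 = 5 − 0 − 4 = 1; all invariant factors of ∂_1 are 1 so no torsion. So H_0 ≅ Z.
rank ∂_1 = 4, rank ∂_2 = 5 ⇒ b_1 = 10 − 4 − 5 = 1; all invariant factors of ∂_2 are 1 so no torsion. So H_1 ≅ Z.
rank ∂_2 = 5, rank ∂_3 = 0 ⇒ b_2 = 5 − 5 − 0 = 0. So H_2 ≅ 0.

H_0 ≅ Z,  H_1 ≅ Z,  H_2 = 0.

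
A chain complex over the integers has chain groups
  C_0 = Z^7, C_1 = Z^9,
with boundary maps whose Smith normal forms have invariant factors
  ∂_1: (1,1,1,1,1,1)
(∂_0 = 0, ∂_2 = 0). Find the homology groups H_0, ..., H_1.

H_0: b_0 = 7 − 0 − 6 = 1; torsion from ∂_1 factors > 1: none. So H_0 = Z.
H_1: b_1 = 9 − 6 − 0 = 3; torsion from ∂_2 factors > 1: none. So H_1 = Z^3.

H_0 = Z,  H_1 = Z^3.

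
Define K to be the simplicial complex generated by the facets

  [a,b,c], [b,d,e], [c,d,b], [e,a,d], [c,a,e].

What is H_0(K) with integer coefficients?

H_0 = Z.

We work with the vertex ordering a < b < c < d < e. The simplices of K, each written with vertices in increasing order, are:

  0-simplices (5): a, b, c, d, e
  1-simplices (10): ab, ac, ad, ae, bc, bd, be, cd, ce, de
  2-simplices (5): abc, ace, ade, bcd, bde

so the chain groups are C_0 ≅ Z^5, C_1 ≅ Z^10, C_2 ≅ Z^5.

Boundary ∂_1: C_1 → C_0 sends each edge [p,q] (with p < q) to q − p.
As a 5×10 matrix over Z this has rank 4, with invariant factors (1,1,1,1).

Boundary ∂_2: C_2 → C_1 acts by ∂[p,q,r] = [q,r] − [p,r] + [p,q]. For instance
  ∂bde = de − be + bd,
  ∂ade = de − ae + ad.
As a 10×5 matrix over Z this has rank 5, with invariant factors (1,1,1,1,1).

Computing H_k = (kernel of ∂_k) / (image of ∂_{k+1}):

  H_0: rank C_0 − rank ∂_1 = 5 − 4 = 1, and the invariant factors of ∂_1 are all 1, so H_0 ≅ Z.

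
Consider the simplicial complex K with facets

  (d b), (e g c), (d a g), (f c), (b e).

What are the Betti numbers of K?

b_0 = 1, b_1 = 1, b_2 = 0.

Fix the vertex order a < b < c < d < e < f < g and write every simplex with vertices in increasing order. Then dim K = 2 and the simplices of K are:

  0-simplices (7): a, b, c, d, e, f, g
  1-simplices (9): ad, ag, bd, be, ce, cf, cg, dg, eg
  2-simplices (2): adg, ceg

Hence C_0 ≅ Z^7, C_1 ≅ Z^9, C_2 ≅ Z^2.

The boundary map ∂_1: C_1 → C_0 sends each edge [p,q] (with p < q) to q − p.
This gives a 7×9 integer matrix of rank 6; reducing to Smith normal form yields diagonal entries (1,1,1,1,1,1).

∂_2: C_2 → C_1 acts by ∂[p,q,r] = [q,r] − [p,r] + [p,q]. For instance
  ∂adg = dg − ag + ad,
  ∂ceg = eg − cg + ce.
As a 9×2 matrix over Z this has rank 2, with invariant factors (1,1).

Computing H_k = (kernel of ∂_k) / (image of ∂_{k+1}):

  H_0: rank C_0 − rank ∂_1 = 7 − 6 = 1, and the invariant factors of ∂_1 are all 1, so H_0 ≅ Z.
  H_1: rank ker ∂_1 − rank ∂_2 = (9 − 6) − 2 = 1, and the invariant factors of ∂_2 are all 1, so H_1 ≅ Z.
  H_2: rank ker ∂_2 − rank ∂_3 = (2 − 2) − 0 = 0, and there is no ∂_3, so H_2 ≅ 0.

Hence the Betti numbers are b_0 = 1, b_1 = 1, b_2 = 0.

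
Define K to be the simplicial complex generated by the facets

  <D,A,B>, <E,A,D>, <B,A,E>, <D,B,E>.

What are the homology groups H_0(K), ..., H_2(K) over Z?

Order the vertices as A < B < D < E. Listing each simplex with vertices in this order, K has dimension 2 with simplices:

  0-simplices (4): A, B, D, E
  1-simplices (6): AB, AD, AE, BD, BE, DE
  2-simplices (4): ABD, ABE, ADE, BDE

giving chain groups C_0 ≅ Z^4, C_1 ≅ Z^6, C_2 ≅ Z^4.

∂_1: C_1 → C_0 sends each edge [p,q] (with p < q) to q − p.
The 4×6 boundary matrix has rank 3 and Smith normal form diag(1,1,1).

Boundary ∂_2: C_2 → C_1 maps a triangle to the signed sum of its edges. For instance
  ∂ABD = BD − AD + AB,
  ∂ADE = DE − AE + AD.
The resulting 6×4 matrix has rank 3, and its Smith normal form has invariant factors (1,1,1).

Reading off H_k = ker ∂_k / im ∂_{k+1}:

  H_0: rank C_0 − rank ∂_1 = 4 − 3 = 1, and the invariant factors of ∂_1 are all 1, so H_0 = Z.
  H_1: rank ker ∂_1 − rank ∂_2 = (6 − 3) − 3 = 0, and the invariant factors of ∂_2 are all 1, so H_1 = 0.
  H_2: rank ker ∂_2 − rank ∂_3 = (4 − 3) − 0 = 1, and there is no ∂_3, so H_2 = Z.

As a check, the Euler characteristic is 4 − 6 + 4 = 2, which agrees with 1 − 0 + 1 = 2.

H_0 ≅ Z,  H_1 = 0,  H_2 ≅ Z.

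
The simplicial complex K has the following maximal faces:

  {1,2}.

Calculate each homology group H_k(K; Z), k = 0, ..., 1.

H_0 = Z,  H_1 = 0.

Fix the vertex order 1 < 2 and write every simplex with vertices in increasing order. Then dim K = 1 and the simplices of K are:

  0-simplices (2): [1], [2]
  1-simplices (1): [1,2]

so the chain groups are C_0 ≅ Z^2, C_1 ≅ Z^1.

Boundary ∂_1: C_1 → C_0 is given by ∂[p,q] = [q] − [p].
The resulting 2×1 matrix has rank 1, and its Smith normal form has invariant factors (1).

Computing H_k = (kernel of ∂_k) / (image of ∂_{k+1}):

  H_0: rank C_0 − rank ∂_1 = 2 − 1 = 1, and the invariant factors of ∂_1 are all 1, so H_0 ≅ Z.
  H_1: rank ker ∂_1 − rank ∂_2 = (1 − 1) − 0 = 0, and there is no ∂_2, so H_1 ≅ 0.

As a check, the Euler characteristic is 2 − 1 = 1, which agrees with 1 − 0 = 1.
(K is a triangulation of the 1-simplex.)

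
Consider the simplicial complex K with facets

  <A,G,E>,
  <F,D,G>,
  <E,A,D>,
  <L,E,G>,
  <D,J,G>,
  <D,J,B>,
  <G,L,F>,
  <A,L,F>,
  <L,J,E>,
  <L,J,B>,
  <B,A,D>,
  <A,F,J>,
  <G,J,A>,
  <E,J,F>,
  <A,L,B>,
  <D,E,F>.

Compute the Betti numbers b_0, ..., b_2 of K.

Fix the vertex order A < B < D < E < F < G < J < L and write every simplex with vertices in increasing order. Then dim K = 2 and the simplices of K are:

  0-simplices (8): A, B, D, E, F, G, J, L
  1-simplices (24): AB, AD, AE, AF, AG, AJ, AL, BD, BJ, BL, DE, DF, DG, DJ, EF, EG, EJ, EL, FG, FJ, FL, GJ, GL, JL
  2-simplices (16): ABD, ABL, ADE, AEG, AFJ, AFL, AGJ, BDJ, BJL, DEF, DFG, DGJ, EFJ, EGL, EJL, FGL

Hence C_0 ≅ Z^8, C_1 ≅ Z^24, C_2 ≅ Z^16.

Boundary ∂_1: C_1 → C_0 is given by ∂[p,q] = [q] − [p]. For instance
  ∂DJ = J − D.
The resulting 8×24 matrix has rank 7, and its Smith normal form has invariant factors (1,1,1,1,1,1,1).

∂_2: C_2 → C_1 maps a triangle to the signed sum of its edges. For instance
  ∂EFJ = FJ − EJ + EF,
  ∂DFG = FG − DG + DF.
As a 24×16 matrix over Z this has rank 15, with invariant factors (1,1,1,1,1,1,1,1,1,1,1,1,1,1,1).

Computing H_k = (kernel of ∂_k) / (image of ∂_{k+1}):

  H_0: rank C_0 − rank ∂_1 = 8 − 7 = 1, and the invariant factors of ∂_1 are all 1, so H_0 ≅ Z.
  H_1: rank ker ∂_1 − rank ∂_2 = (24 − 7) − 15 = 2, and the invariant factors of ∂_2 are all 1, so H_1 ≅ Z^2.
  H_2: rank ker ∂_2 − rank ∂_3 = (16 − 15) − 0 = 1, and there is no ∂_3, so H_2 ≅ Z.

(K is a triangulation of the torus T^2.)

Hence the Betti numbers are b_0 = 1, b_1 = 2, b_2 = 1.

b_0 = 1, b_1 = 2, b_2 = 1.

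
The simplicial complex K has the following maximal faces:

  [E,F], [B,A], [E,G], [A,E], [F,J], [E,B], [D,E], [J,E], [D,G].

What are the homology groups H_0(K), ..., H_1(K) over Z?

H_0 ≅ Z,  H_1 ≅ Z^3.

Order the vertices as A < B < D < E < F < G < J. Listing each simplex with vertices in this order, K has dimension 1 with simplices:

  0-simplices (7): A, B, D, E, F, G, J
  1-simplices (9): AB, AE, BE, DE, DG, EF, EG, EJ, FJ

so the chain groups are C_0 ≅ Z^7, C_1 ≅ Z^9.

∂_1: C_1 → C_0 sends each edge [p,q] (with p < q) to q − p.
The resulting 7×9 matrix has rank 6, and its Smith normal form has invariant factors (1,1,1,1,1,1).

Computing H_k = (kernel of ∂_k) / (image of ∂_{k+1}):

  H_0: rank C_0 − rank ∂_1 = 7 − 6 = 1, and the invariant factors of ∂_1 are all 1, so H_0 ≅ Z.
  H_1: rank ker ∂_1 − rank ∂_2 = (9 − 6) − 0 = 3, and there is no ∂_2, so H_1 ≅ Z^3.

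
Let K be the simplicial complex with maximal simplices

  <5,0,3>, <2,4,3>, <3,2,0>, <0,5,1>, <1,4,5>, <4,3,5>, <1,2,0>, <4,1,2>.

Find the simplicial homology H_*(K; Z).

H_0 ≅ Z,  H_1 = 0,  H_2 ≅ Z.

Take the total order 0 < 1 < 2 < 3 < 4 < 5 on the vertex set. Then K (dimension 2) consists of the simplices:

  0-simplices (6): [0], [1], [2], [3], [4], [5]
  1-simplices (12): [0,1], [0,2], [0,3], [0,5], [1,2], [1,4], [1,5], [2,3], [2,4], [3,4], [3,5], [4,5]
  2-simplices (8): [0,1,2], [0,1,5], [0,2,3], [0,3,5], [1,2,4], [1,4,5], [2,3,4], [3,4,5]

Hence C_0 ≅ Z^6, C_1 ≅ Z^12, C_2 ≅ Z^8.

The boundary map ∂_1: C_1 → C_0 sends each edge [p,q] (with p < q) to q − p. For instance
  ∂[0,3] = [3] − [0].
The 6×12 boundary matrix has rank 5 and Smith normal form diag(1,1,1,1,1).

The boundary map ∂_2: C_2 → C_1 sends each 2-simplex [p,q,r] to [q,r] − [p,r] + [p,q]. For instance
  ∂[0,2,3] = [2,3] − [0,3] + [0,2],
  ∂[0,1,5] = [1,5] − [0,5] + [0,1].
As a 12×8 matrix over Z this has rank 7, with invariant factors (1,1,1,1,1,1,1).

Reading off H_k = ker ∂_k / im ∂_{k+1}:

  H_0: rank C_0 − rank ∂_1 = 6 − 5 = 1, and the invariant factors of ∂_1 are all 1, so H_0 ≅ Z.
  H_1: rank ker ∂_1 − rank ∂_2 = (12 − 5) − 7 = 0, and the invariant factors of ∂_2 are all 1, so H_1 ≅ 0.
  H_2: rank ker ∂_2 − rank ∂_3 = (8 − 7) − 0 = 1, and there is no ∂_3, so H_2 ≅ Z.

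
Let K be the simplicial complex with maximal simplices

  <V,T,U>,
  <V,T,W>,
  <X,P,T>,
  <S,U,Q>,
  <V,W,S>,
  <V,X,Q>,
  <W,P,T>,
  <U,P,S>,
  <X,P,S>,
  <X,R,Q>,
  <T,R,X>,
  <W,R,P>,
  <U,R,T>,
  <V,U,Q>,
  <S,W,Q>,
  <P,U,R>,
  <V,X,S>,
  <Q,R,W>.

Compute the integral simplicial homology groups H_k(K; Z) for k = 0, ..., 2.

H_0 = Z,  H_1 = Z ⊕ Z/2,  H_2 = 0.

Take the total order P < Q < R < S < T < U < V < W < X on the vertex set. Then K (dimension 2) consists of the simplices:

  0-simplices (9): P, Q, R, S, T, U, V, W, X
  1-simplices (27): PR, PS, PT, PU, PW, PX, QR, QS, QU, QV, QW, QX, RT, RU, RW, RX, SU, SV, SW, SX, TU, TV, TW, TX, UV, VW, VX
  2-simplices (18): PRU, PRW, PSU, PSX, PTW, PTX, QRW, QRX, QSU, QSW, QUV, QVX, RTU, RTX, SVW, SVX, TUV, TVW

so the chain groups are C_0 ≅ Z^9, C_1 ≅ Z^27, C_2 ≅ Z^18.

∂_1: C_1 → C_0 sends each edge [p,q] (with p < q) to q − p. For instance
  ∂TX = X − T.
This gives a 9×27 integer matrix of rank 8; reducing to Smith normal form yields diagonal entries (1,1,1,1,1,1,1,1).

Boundary ∂_2: C_2 → C_1 sends each 2-simplex [p,q,r] to [q,r] − [p,r] + [p,q]. For instance
  ∂PSU = SU − PU + PS,
  ∂QSU = SU − QU + QS.
This gives a 27×18 integer matrix of rank 18; reducing to Smith normal form yields diagonal entries (1,1,1,1,1,1,1,1,1,1,1,1,1,1,1,1,1,2).

Computing H_k = (kernel of ∂_k) / (image of ∂_{k+1}):

  H_0: rank C_0 − rank ∂_1 = 9 − 8 = 1, and the invariant factors of ∂_1 are all 1, so H_0 ≅ Z.
  H_1: rank ker ∂_1 − rank ∂_2 = (27 − 8) − 18 = 1, and ∂_2 has invariant factor 2 > 1, so H_1 ≅ Z ⊕ Z/2.
  H_2: rank ker ∂_2 − rank ∂_3 = (18 − 18) − 0 = 0, and there is no ∂_3, so H_2 ≅ 0.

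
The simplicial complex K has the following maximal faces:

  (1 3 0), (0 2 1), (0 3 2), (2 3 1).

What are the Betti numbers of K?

b_0 = 1, b_1 = 0, b_2 = 1.

Order the vertices as 0 < 1 < 2 < 3. Listing each simplex with vertices in this order, K has dimension 2 with simplices:

  0-simplices (4): [0], [1], [2], [3]
  1-simplices (6): [0,1], [0,2], [0,3], [1,2], [1,3], [2,3]
  2-simplices (4): [0,1,2], [0,1,3], [0,2,3], [1,2,3]

Hence C_0 ≅ Z^4, C_1 ≅ Z^6, C_2 ≅ Z^4.

The boundary map ∂_1: C_1 → C_0 is given by ∂[p,q] = [q] − [p]. For instance
  ∂[0,2] = [2] − [0].
As a 4×6 matrix over Z this has rank 3, with invariant factors (1,1,1).

∂_2: C_2 → C_1 acts by ∂[p,q,r] = [q,r] − [p,r] + [p,q]. For instance
  ∂[0,1,3] = [1,3] − [0,3] + [0,1],
  ∂[0,1,2] = [1,2] − [0,2] + [0,1].
This gives a 6×4 integer matrix of rank 3; reducing to Smith normal form yields diagonal entries (1,1,1).

Now H_k = ker ∂_k / im ∂_{k+1}, so:

  H_0: rank C_0 − rank ∂_1 = 4 − 3 = 1, and the invariant factors of ∂_1 are all 1, so H_0 = Z.
  H_1: rank ker ∂_1 − rank ∂_2 = (6 − 3) − 3 = 0, and the invariant factors of ∂_2 are all 1, so H_1 = 0.
  H_2: rank ker ∂_2 − rank ∂_3 = (4 − 3) − 0 = 1, and there is no ∂_3, so H_2 = Z.

As a check, the Euler characteristic is 4 − 6 + 4 = 2, which agrees with 1 − 0 + 1 = 2.

Hence the Betti numbers are b_0 = 1, b_1 = 0, b_2 = 1.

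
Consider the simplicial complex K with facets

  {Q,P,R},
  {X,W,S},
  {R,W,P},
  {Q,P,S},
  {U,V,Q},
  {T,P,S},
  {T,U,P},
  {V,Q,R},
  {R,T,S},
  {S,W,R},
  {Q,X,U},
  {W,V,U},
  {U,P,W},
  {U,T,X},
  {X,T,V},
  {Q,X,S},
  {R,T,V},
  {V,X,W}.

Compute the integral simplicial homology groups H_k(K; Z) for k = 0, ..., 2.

H_0 = Z,  H_1 = Z ⊕ Z/2,  H_2 = 0.

We work with the vertex ordering P < Q < R < S < T < U < V < W < X. The simplices of K, each written with vertices in increasing order, are:

  0-simplices (9): P, Q, R, S, T, U, V, W, X
  1-simplices (27): PQ, PR, PS, PT, PU, PW, QR, QS, QU, QV, QX, RS, RT, RV, RW, ST, SW, SX, TU, TV, TX, UV, UW, UX, VW, VX, WX
  2-simplices (18): PQR, PQS, PRW, PST, PTU, PUW, QRV, QSX, QUV, QUX, RST, RSW, RTV, SWX, TUX, TVX, UVW, VWX

Hence C_0 ≅ Z^9, C_1 ≅ Z^27, C_2 ≅ Z^18.

∂_1: C_1 → C_0 is given by ∂[p,q] = [q] − [p]. For instance
  ∂QV = V − Q.
As a 9×27 matrix over Z this has rank 8, with invariant factors (1,1,1,1,1,1,1,1).

Boundary ∂_2: C_2 → C_1 sends each 2-simplex [p,q,r] to [q,r] − [p,r] + [p,q]. For instance
  ∂TUX = UX − TX + TU,
  ∂RST = ST − RT + RS.
This gives a 27×18 integer matrix of rank 18; reducing to Smith normal form yields diagonal entries (1,1,1,1,1,1,1,1,1,1,1,1,1,1,1,1,1,2).

Computing H_k = (kernel of ∂_k) / (image of ∂_{k+1}):

  H_0: rank C_0 − rank ∂_1 = 9 − 8 = 1, and the invariant factors of ∂_1 are all 1, so H_0 ≅ Z.
  H_1: rank ker ∂_1 − rank ∂_2 = (27 − 8) − 18 = 1, and ∂_2 has invariant factor 2 > 1, so H_1 ≅ Z ⊕ Z/2.
  H_2: rank ker ∂_2 − rank ∂_3 = (18 − 18) − 0 = 0, and there is no ∂_3, so H_2 ≅ 0.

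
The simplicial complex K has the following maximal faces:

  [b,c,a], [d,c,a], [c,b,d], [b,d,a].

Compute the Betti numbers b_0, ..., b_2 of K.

K has 4 vertices, 6 edges, 4 triangles.
rank ∂_0 = 0, rank ∂_1 = 3 ⇒ b_0 = 4 − 0 − 3 = 1; all invariant factors of ∂_1 are 1 so no torsion. So H_0 = Z.
rank ∂_1 = 3, rank ∂_2 = 3 ⇒ b_1 = 6 − 3 − 3 = 0; all invariant factors of ∂_2 are 1 so no torsion. So H_1 = 0.
rank ∂_2 = 3, rank ∂_3 = 0 ⇒ b_2 = 4 − 3 − 0 = 1. So H_2 = Z.

b_0 = 1, b_1 = 0, b_2 = 1.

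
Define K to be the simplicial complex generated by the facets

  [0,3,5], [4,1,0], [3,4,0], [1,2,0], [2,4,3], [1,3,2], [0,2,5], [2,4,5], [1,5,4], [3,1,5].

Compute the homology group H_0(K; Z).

H_0 ≅ Z.

We work with the vertex ordering 0 < 1 < 2 < 3 < 4 < 5. The simplices of K, each written with vertices in increasing order, are:

  0-simplices (6): [0], [1], [2], [3], [4], [5]
  1-simplices (15): [0,1], [0,2], [0,3], [0,4], [0,5], [1,2], [1,3], [1,4], [1,5], [2,3], [2,4], [2,5], [3,4], [3,5], [4,5]
  2-simplices (10): [0,1,2], [0,1,4], [0,2,5], [0,3,4], [0,3,5], [1,2,3], [1,3,5], [1,4,5], [2,3,4], [2,4,5]

giving chain groups C_0 ≅ Z^6, C_1 ≅ Z^15, C_2 ≅ Z^10.

∂_1: C_1 → C_0 sends each edge [p,q] (with p < q) to q − p. For instance
  ∂[0,1] = [1] − [0].
The resulting 6×15 matrix has rank 5, and its Smith normal form has invariant factors (1,1,1,1,1).

∂_2: C_2 → C_1 acts by ∂[p,q,r] = [q,r] − [p,r] + [p,q]. For instance
  ∂[1,3,5] = [3,5] − [1,5] + [1,3],
  ∂[2,3,4] = [3,4] − [2,4] + [2,3].
The resulting 15×10 matrix has rank 10, and its Smith normal form has invariant factors (1,1,1,1,1,1,1,1,1,2).

From H_k ≅ ker(∂_k) / im(∂_{k+1}) we obtain:

  H_0: rank C_0 − rank ∂_1 = 6 − 5 = 1, and the invariant factors of ∂_1 are all 1, so H_0 ≅ Z.

(K is a triangulation of the real projective plane RP^2.)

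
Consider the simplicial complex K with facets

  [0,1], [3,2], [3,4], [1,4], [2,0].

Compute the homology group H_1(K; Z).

H_1 ≅ Z.

Fix the vertex order 0 < 1 < 2 < 3 < 4 and write every simplex with vertices in increasing order. Then dim K = 1 and the simplices of K are:

  0-simplices (5): [0], [1], [2], [3], [4]
  1-simplices (5): [0,1], [0,2], [1,4], [2,3], [3,4]

so the chain groups are C_0 ≅ Z^5, C_1 ≅ Z^5.

Boundary ∂_1: C_1 → C_0 sends each edge [p,q] (with p < q) to q − p. For instance
  ∂[2,3] = [3] − [2].
The resulting 5×5 matrix has rank 4, and its Smith normal form has invariant factors (1,1,1,1).

Reading off H_k = ker ∂_k / im ∂_{k+1}:

  H_1: rank ker ∂_1 − rank ∂_2 = (5 − 4) − 0 = 1, and there is no ∂_2, so H_1 ≅ Z.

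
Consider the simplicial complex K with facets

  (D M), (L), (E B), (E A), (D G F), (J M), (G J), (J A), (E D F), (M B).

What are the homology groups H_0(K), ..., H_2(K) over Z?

Fix the vertex order A < B < D < E < F < G < J < L < M and write every simplex with vertices in increasing order. Then dim K = 2 and the simplices of K are:

  0-simplices (9): A, B, D, E, F, G, J, L, M
  1-simplices (12): AE, AJ, BE, BM, DE, DF, DG, DM, EF, FG, GJ, JM
  2-simplices (2): DEF, DFG

so the chain groups are C_0 ≅ Z^9, C_1 ≅ Z^12, C_2 ≅ Z^2.

Boundary ∂_1: C_1 → C_0 is given by ∂[p,q] = [q] − [p].
The 9×12 boundary matrix has rank 7 and Smith normal form diag(1,1,1,1,1,1,1).

Boundary ∂_2: C_2 → C_1 acts by ∂[p,q,r] = [q,r] − [p,r] + [p,q]. For instance
  ∂DFG = FG − DG + DF,
  ∂DEF = EF − DF + DE.
As a 12×2 matrix over Z this has rank 2, with invariant factors (1,1).

Computing H_k = (kernel of ∂_k) / (image of ∂_{k+1}):

  H_0: rank C_0 − rank ∂_1 = 9 − 7 = 2, and the invariant factors of ∂_1 are all 1, so H_0 = Z^2.
  H_1: rank ker ∂_1 − rank ∂_2 = (12 − 7) − 2 = 3, and the invariant factors of ∂_2 are all 1, so H_1 = Z^3.
  H_2: rank ker ∂_2 − rank ∂_3 = (2 − 2) − 0 = 0, and there is no ∂_3, so H_2 = 0.

As a check, the Euler characteristic is 9 − 12 + 2 = -1, which agrees with 2 − 3 + 0 = -1.

H_0 ≅ Z^2,  H_1 ≅ Z^3,  H_2 = 0.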